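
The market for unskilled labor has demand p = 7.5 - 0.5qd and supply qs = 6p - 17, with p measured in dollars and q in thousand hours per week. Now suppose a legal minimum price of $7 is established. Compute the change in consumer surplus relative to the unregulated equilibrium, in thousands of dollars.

Rearranging demand gives qd = 15 - 2p. Without the control the market clears where 15 - 2p = 6p - 17, i.e. p* = 4 and q* = 7.
Since 7 > 4, the floor is binding.
At p = 7: qd = 15 - 2·7 = 1 and qs = 6·7 - 17 = 25.
Consumer surplus without the control is ½ · (7.5 - 4) · 7 = 12.25.
With the floor, consumers buy 1 units at 7, so CS = ½ · (7.5 - 7) · 1 = 0.25.
Change in consumer surplus = 0.25 - 12.25 = -12.

-12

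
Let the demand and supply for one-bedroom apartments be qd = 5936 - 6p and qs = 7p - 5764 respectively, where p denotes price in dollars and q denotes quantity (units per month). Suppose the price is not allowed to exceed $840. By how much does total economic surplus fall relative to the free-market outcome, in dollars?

Equilibrium: 5936 - 6p = 7p - 5764, so 11700 = 13p and p* = 900, q* = 536.
The ceiling of 840 is below the equilibrium price 900, so it binds.
At p = 840: qd = 5936 - 6·840 = 896 and qs = 7·840 - 5764 = 116.
Quantity traded falls to 116. At q = 116 the demand price is (5936 - 116)/6 = 970 and the supply price is (5764 + 116)/7 = 840.
Deadweight loss = ½ · (970 - 840) · (536 - 116) = ½ · 130 · 420 = 27300.

27300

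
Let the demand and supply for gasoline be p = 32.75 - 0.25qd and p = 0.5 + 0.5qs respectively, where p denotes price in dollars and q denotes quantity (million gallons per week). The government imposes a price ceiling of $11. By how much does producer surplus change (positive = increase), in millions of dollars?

-352

Rearranging demand gives qd = 131 - 4p; rearranging supply gives qs = 2p - 1. Without the control the market clears where 131 - 4p = 2p - 1, i.e. p* = 22 and q* = 43.
Because the ceiling (11) lies below the market-clearing price, it is binding.
At p = 11: qd = 131 - 4·11 = 87 and qs = 2·11 - 1 = 21.
Producer surplus without the control is ½ · (22 - 0.5) · 43 = 462.25.
With the ceiling, producers sell 21 units at 11, so PS = ½ · (11 - 0.5) · 21 = 110.25.
Change in producer surplus = 110.25 - 462.25 = -352.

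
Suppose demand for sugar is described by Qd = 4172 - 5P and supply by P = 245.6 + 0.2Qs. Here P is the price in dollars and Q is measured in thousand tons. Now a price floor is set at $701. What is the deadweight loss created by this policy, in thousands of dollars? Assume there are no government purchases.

129605

Rearranging supply gives Qs = 5P - 1228. In a free market, 4172 - 5P = 5P - 1228 gives the equilibrium P* = 540, Q* = 1472.
Because the floor (701) lies above the market-clearing price, it is binding.
At P = 701: Qd = 4172 - 5·701 = 667 and Qs = 5·701 - 1228 = 2277.
Quantity traded falls to 667. At Q = 667 the demand price is (4172 - 667)/5 = 701 and the supply price is (1228 + 667)/5 = 379.
Deadweight loss = ½ · (701 - 379) · (1472 - 667) = ½ · 322 · 805 = 129605.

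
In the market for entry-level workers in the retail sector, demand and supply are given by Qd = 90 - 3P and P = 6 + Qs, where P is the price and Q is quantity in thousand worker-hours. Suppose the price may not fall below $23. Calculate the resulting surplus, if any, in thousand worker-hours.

Rearranging supply gives Qs = P - 6. Setting quantity demanded equal to quantity supplied, 90 - 3P = P - 6, gives P* = 24 and Q* = 18.
The floor of 23 is below the equilibrium price 24, so it is not binding; the market clears at P* = 24, Q* = 18.
Since the control does not bind, there is no surplus.

0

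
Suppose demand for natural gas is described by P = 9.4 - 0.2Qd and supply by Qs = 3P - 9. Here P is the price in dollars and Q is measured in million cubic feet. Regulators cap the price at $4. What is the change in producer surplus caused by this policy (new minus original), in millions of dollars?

-22.5

Rearranging demand gives Qd = 47 - 5P. Without the control the market clears where 47 - 5P = 3P - 9, i.e. P* = 7 and Q* = 12.
The ceiling of 4 is below the equilibrium price 7, so it binds.
At P = 4: Qd = 47 - 5·4 = 27 and Qs = 3·4 - 9 = 3.
Producer surplus without the control is ½ · (7 - 3) · 12 = 24.
With the ceiling, producers sell 3 units at 4, so PS = ½ · (4 - 3) · 3 = 1.5.
Change in producer surplus = 1.5 - 24 = -22.5.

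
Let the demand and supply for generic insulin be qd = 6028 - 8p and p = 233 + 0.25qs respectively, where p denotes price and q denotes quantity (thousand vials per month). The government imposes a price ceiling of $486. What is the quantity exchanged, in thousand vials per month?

1012

Rearranging supply gives qs = 4p - 932. In a free market, 6028 - 8p = 4p - 932 gives the equilibrium p* = 580, q* = 1388.
Since 486 < 580, the ceiling is binding.
At p = 486: qd = 6028 - 8·486 = 2140 and qs = 4·486 - 932 = 1012.
The quantity actually transacted is the short side, supply: 1012.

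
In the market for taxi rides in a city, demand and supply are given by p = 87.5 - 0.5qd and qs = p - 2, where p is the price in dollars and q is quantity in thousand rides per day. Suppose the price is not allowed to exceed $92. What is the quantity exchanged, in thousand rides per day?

57

Rearranging demand gives qd = 175 - 2p. In a free market, 175 - 2p = p - 2 gives the equilibrium p* = 59, q* = 57.
Since 92 is above p* = 59, the ceiling does not bind and the free-market outcome prevails.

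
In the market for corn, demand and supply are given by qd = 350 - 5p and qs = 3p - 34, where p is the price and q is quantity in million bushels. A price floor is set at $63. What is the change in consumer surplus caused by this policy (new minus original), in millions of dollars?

-1087.5

In a free market, 350 - 5p = 3p - 34 gives the equilibrium p* = 48, q* = 110.
The floor of 63 is above the equilibrium price 48, so it binds.
At p = 63: qd = 350 - 5·63 = 35 and qs = 3·63 - 34 = 155.
Consumer surplus without the control is ½ · (70 - 48) · 110 = 1210.
With the floor, consumers buy 35 units at 63, so CS = ½ · (70 - 63) · 35 = 122.5.
Change in consumer surplus = 122.5 - 1210 = -1087.5.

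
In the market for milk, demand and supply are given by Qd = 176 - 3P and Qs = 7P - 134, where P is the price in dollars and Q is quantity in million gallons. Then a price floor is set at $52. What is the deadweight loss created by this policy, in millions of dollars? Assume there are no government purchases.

945

Setting quantity demanded equal to quantity supplied, 176 - 3P = 7P - 134, gives P* = 31 and Q* = 83.
The floor of 52 is above the equilibrium price 31, so it binds.
At P = 52: Qd = 176 - 3·52 = 20 and Qs = 7·52 - 134 = 230.
Quantity traded falls to 20. At Q = 20 the demand price is (176 - 20)/3 = 52 and the supply price is (134 + 20)/7 = 22.
Deadweight loss = ½ · (52 - 22) · (83 - 20) = ½ · 30 · 63 = 945.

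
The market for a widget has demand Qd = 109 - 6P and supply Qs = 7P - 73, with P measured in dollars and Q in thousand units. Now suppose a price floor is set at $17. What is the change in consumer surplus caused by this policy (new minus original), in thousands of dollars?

In a free market, 109 - 6P = 7P - 73 gives the equilibrium P* = 14, Q* = 25.
Because the floor (17) lies above the market-clearing price, it is binding.
At P = 17: Qd = 109 - 6·17 = 7 and Qs = 7·17 - 73 = 46.
Consumer surplus without the control is ½ · (109/6 - 14) · 25 = 625/12.
With the floor, consumers buy 7 units at 17, so CS = ½ · (109/6 - 17) · 7 = 49/12.
Change in consumer surplus = 49/12 - 625/12 = -48.

-48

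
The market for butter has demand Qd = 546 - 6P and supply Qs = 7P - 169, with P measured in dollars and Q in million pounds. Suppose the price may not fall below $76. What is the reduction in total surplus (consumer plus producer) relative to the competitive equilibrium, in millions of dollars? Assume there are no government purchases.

2457

Equilibrium: 546 - 6P = 7P - 169, so 715 = 13P and P* = 55, Q* = 216.
The floor of 76 is above the equilibrium price 55, so it binds.
At P = 76: Qd = 546 - 6·76 = 90 and Qs = 7·76 - 169 = 363.
Quantity traded falls to 90. At Q = 90 the demand price is (546 - 90)/6 = 76 and the supply price is (169 + 90)/7 = 37.
Deadweight loss = ½ · (76 - 37) · (216 - 90) = ½ · 39 · 126 = 2457.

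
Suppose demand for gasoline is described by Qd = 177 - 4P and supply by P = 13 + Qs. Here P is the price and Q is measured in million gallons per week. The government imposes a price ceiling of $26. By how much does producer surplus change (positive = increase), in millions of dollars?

Rearranging supply gives Qs = P - 13. Setting quantity demanded equal to quantity supplied, 177 - 4P = P - 13, gives P* = 38 and Q* = 25.
The ceiling of 26 is below the equilibrium price 38, so it binds.
At P = 26: Qd = 177 - 4·26 = 73 and Qs = 26 - 13 = 13.
Producer surplus without the control is ½ · (38 - 13) · 25 = 312.5.
With the ceiling, producers sell 13 units at 26, so PS = ½ · (26 - 13) · 13 = 84.5.
Change in producer surplus = 84.5 - 312.5 = -228.

-228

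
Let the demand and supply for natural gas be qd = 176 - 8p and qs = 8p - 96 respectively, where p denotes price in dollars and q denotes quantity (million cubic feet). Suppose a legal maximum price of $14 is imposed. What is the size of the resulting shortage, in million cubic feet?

48

Equilibrium: 176 - 8p = 8p - 96, so 272 = 16p and p* = 17, q* = 40.
Since 14 < 17, the ceiling is binding.
At p = 14: qd = 176 - 8·14 = 64 and qs = 8·14 - 96 = 16.
Shortage = qd - qs = 64 - 16 = 48.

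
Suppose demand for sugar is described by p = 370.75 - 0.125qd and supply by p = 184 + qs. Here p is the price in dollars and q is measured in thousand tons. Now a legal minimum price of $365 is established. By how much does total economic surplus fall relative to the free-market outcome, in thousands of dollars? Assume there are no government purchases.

8100

Rearranging demand gives qd = 2966 - 8p; rearranging supply gives qs = p - 184. Setting quantity demanded equal to quantity supplied, 2966 - 8p = p - 184, gives p* = 350 and q* = 166.
The floor of 365 is above the equilibrium price 350, so it binds.
At p = 365: qd = 2966 - 8·365 = 46 and qs = 365 - 184 = 181.
Quantity traded falls to 46. At q = 46 the demand price is (2966 - 46)/8 = 365 and the supply price is 184 + 46 = 230.
Deadweight loss = ½ · (365 - 230) · (166 - 46) = ½ · 135 · 120 = 8100.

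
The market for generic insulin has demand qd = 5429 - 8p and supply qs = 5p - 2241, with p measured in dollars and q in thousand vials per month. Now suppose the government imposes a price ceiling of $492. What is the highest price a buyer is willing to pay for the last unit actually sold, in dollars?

Setting quantity demanded equal to quantity supplied, 5429 - 8p = 5p - 2241, gives p* = 590 and q* = 709.
Because the ceiling (492) lies below the market-clearing price, it is binding.
At p = 492: qd = 5429 - 8·492 = 1493 and qs = 5·492 - 2241 = 219.
Only 219 units reach the market. On the demand curve, the marginal buyer's willingness to pay at q = 219 is (5429 - 219)/8 = 651.25.

651.25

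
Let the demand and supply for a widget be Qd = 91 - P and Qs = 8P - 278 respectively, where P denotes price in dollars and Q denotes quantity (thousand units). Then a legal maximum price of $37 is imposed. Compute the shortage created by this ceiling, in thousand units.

Setting quantity demanded equal to quantity supplied, 91 - P = 8P - 278, gives P* = 41 and Q* = 50.
The ceiling of 37 is below the equilibrium price 41, so it binds.
At P = 37: Qd = 91 - 37 = 54 and Qs = 8·37 - 278 = 18.
Shortage = Qd - Qs = 54 - 18 = 36.

36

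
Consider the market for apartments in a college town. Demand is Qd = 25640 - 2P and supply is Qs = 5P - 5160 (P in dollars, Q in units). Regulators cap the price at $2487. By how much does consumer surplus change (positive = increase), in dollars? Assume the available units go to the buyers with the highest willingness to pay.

-8955231.25

In a free market, 25640 - 2P = 5P - 5160 gives the equilibrium P* = 4400, Q* = 16840.
The ceiling of 2487 is below the equilibrium price 4400, so it binds.
At P = 2487: Qd = 25640 - 2·2487 = 20666 and Qs = 5·2487 - 5160 = 7275.
Consumer surplus without the control is ½ · (12820 - 4400) · 16840 = 70896400.
With the ceiling, 7275 units are sold at 2487 (assume they go to the highest-value buyers). The demand price at Q = 7275 is 9182.5, so CS = ½ · [(12820 - 2487) + (9182.5 - 2487)] · 7275 = 61941168.75.
Change in consumer surplus = 61941168.75 - 70896400 = -8955231.25.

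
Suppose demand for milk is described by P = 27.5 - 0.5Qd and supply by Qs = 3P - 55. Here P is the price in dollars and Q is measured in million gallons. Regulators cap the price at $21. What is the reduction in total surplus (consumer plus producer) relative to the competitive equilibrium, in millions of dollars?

3.75

Rearranging demand gives Qd = 55 - 2P. Setting quantity demanded equal to quantity supplied, 55 - 2P = 3P - 55, gives P* = 22 and Q* = 11.
The ceiling of 21 is below the equilibrium price 22, so it binds.
At P = 21: Qd = 55 - 2·21 = 13 and Qs = 3·21 - 55 = 8.
Quantity traded falls to 8. At Q = 8 the demand price is (55 - 8)/2 = 23.5 and the supply price is (55 + 8)/3 = 21.
Deadweight loss = ½ · (23.5 - 21) · (11 - 8) = ½ · 2.5 · 3 = 3.75.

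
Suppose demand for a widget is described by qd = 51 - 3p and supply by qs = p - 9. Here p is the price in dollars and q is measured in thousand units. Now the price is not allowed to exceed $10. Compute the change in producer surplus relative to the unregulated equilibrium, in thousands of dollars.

Without the control the market clears where 51 - 3p = p - 9, i.e. p* = 15 and q* = 6.
The ceiling of 10 is below the equilibrium price 15, so it binds.
At p = 10: qd = 51 - 3·10 = 21 and qs = 10 - 9 = 1.
Producer surplus without the control is ½ · (15 - 9) · 6 = 18.
With the ceiling, producers sell 1 units at 10, so PS = ½ · (10 - 9) · 1 = 0.5.
Change in producer surplus = 0.5 - 18 = -17.5.

-17.5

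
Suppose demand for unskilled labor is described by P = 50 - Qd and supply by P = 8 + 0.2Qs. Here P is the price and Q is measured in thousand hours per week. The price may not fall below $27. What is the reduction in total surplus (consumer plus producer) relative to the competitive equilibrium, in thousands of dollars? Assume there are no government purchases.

Rearranging demand gives Qd = 50 - P; rearranging supply gives Qs = 5P - 40. Equilibrium: 50 - P = 5P - 40, so 90 = 6P and P* = 15, Q* = 35.
Because the floor (27) lies above the market-clearing price, it is binding.
At P = 27: Qd = 50 - 27 = 23 and Qs = 5·27 - 40 = 95.
Quantity traded falls to 23. At Q = 23 the demand price is 50 - 23 = 27 and the supply price is (40 + 23)/5 = 12.6.
Deadweight loss = ½ · (27 - 12.6) · (35 - 23) = ½ · 14.4 · 12 = 86.4.

86.4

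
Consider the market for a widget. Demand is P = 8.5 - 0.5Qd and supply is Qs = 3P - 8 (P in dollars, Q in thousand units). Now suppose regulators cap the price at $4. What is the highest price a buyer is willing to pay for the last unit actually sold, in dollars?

6.5

Rearranging demand gives Qd = 17 - 2P. Without the control the market clears where 17 - 2P = 3P - 8, i.e. P* = 5 and Q* = 7.
Because the ceiling (4) lies below the market-clearing price, it is binding.
At P = 4: Qd = 17 - 2·4 = 9 and Qs = 3·4 - 8 = 4.
Only 4 units reach the market. On the demand curve, the marginal buyer's willingness to pay at Q = 4 is (17 - 4)/2 = 6.5.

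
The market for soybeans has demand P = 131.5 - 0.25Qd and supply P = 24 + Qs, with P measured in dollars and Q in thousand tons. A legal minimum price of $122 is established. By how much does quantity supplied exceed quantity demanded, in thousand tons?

Rearranging demand gives Qd = 526 - 4P; rearranging supply gives Qs = P - 24. Setting quantity demanded equal to quantity supplied, 526 - 4P = P - 24, gives P* = 110 and Q* = 86.
Because the floor (122) lies above the market-clearing price, it is binding.
At P = 122: Qd = 526 - 4·122 = 38 and Qs = 122 - 24 = 98.
Surplus = Qs - Qd = 98 - 38 = 60.

60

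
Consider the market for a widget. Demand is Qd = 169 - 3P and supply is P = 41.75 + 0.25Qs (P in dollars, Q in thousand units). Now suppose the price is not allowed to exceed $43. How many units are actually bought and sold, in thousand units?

Rearranging supply gives Qs = 4P - 167. Setting quantity demanded equal to quantity supplied, 169 - 3P = 4P - 167, gives P* = 48 and Q* = 25.
Because the ceiling (43) lies below the market-clearing price, it is binding.
At P = 43: Qd = 169 - 3·43 = 40 and Qs = 4·43 - 167 = 5.
The quantity actually transacted is the short side, supply: 5.

5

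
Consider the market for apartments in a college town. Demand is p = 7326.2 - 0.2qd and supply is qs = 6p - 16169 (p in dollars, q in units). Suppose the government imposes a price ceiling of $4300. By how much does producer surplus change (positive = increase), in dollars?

-5565500

Rearranging demand gives qd = 36631 - 5p. In a free market, 36631 - 5p = 6p - 16169 gives the equilibrium p* = 4800, q* = 12631.
Because the ceiling (4300) lies below the market-clearing price, it is binding.
At p = 4300: qd = 36631 - 5·4300 = 15131 and qs = 6·4300 - 16169 = 9631.
Producer surplus without the control is ½ · (4800 - 16169/6) · 12631 = 159542161/12.
With the ceiling, producers sell 9631 units at 4300, so PS = ½ · (4300 - 16169/6) · 9631 = 92756161/12.
Change in producer surplus = 92756161/12 - 159542161/12 = -5565500.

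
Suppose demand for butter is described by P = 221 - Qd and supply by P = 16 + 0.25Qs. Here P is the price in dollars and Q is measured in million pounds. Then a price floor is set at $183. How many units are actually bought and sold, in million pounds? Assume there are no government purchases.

Rearranging demand gives Qd = 221 - P; rearranging supply gives Qs = 4P - 64. In a free market, 221 - P = 4P - 64 gives the equilibrium P* = 57, Q* = 164.
Because the floor (183) lies above the market-clearing price, it is binding.
At P = 183: Qd = 221 - 183 = 38 and Qs = 4·183 - 64 = 668.
The quantity actually transacted is the short side, demand: 38.

38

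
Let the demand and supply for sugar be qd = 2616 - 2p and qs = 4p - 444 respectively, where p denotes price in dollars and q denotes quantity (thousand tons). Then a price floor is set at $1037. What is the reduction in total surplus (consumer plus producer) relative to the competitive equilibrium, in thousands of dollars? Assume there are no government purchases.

416593.5

In a free market, 2616 - 2p = 4p - 444 gives the equilibrium p* = 510, q* = 1596.
Since 1037 > 510, the floor is binding.
At p = 1037: qd = 2616 - 2·1037 = 542 and qs = 4·1037 - 444 = 3704.
Quantity traded falls to 542. At q = 542 the demand price is (2616 - 542)/2 = 1037 and the supply price is (444 + 542)/4 = 246.5.
Deadweight loss = ½ · (1037 - 246.5) · (1596 - 542) = ½ · 790.5 · 1054 = 416593.5.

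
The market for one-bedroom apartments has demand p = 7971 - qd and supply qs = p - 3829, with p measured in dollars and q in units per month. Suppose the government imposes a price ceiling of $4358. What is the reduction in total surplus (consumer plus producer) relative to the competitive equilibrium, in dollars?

Rearranging demand gives qd = 7971 - p. Without the control the market clears where 7971 - p = p - 3829, i.e. p* = 5900 and q* = 2071.
The ceiling of 4358 is below the equilibrium price 5900, so it binds.
At p = 4358: qd = 7971 - 4358 = 3613 and qs = 4358 - 3829 = 529.
Quantity traded falls to 529. At q = 529 the demand price is 7971 - 529 = 7442 and the supply price is 3829 + 529 = 4358.
Deadweight loss = ½ · (7442 - 4358) · (2071 - 529) = ½ · 3084 · 1542 = 2377764.

2377764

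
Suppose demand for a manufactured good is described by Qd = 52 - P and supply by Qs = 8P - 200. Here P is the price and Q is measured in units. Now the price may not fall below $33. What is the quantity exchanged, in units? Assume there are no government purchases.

19

In a free market, 52 - P = 8P - 200 gives the equilibrium P* = 28, Q* = 24.
The floor of 33 is above the equilibrium price 28, so it binds.
At P = 33: Qd = 52 - 33 = 19 and Qs = 8·33 - 200 = 64.
The quantity actually transacted is the short side, demand: 19.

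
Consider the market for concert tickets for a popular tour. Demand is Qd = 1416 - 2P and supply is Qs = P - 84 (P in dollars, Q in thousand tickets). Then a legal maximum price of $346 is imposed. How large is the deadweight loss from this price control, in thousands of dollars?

Equilibrium: 1416 - 2P = P - 84, so 1500 = 3P and P* = 500, Q* = 416.
The ceiling of 346 is below the equilibrium price 500, so it binds.
At P = 346: Qd = 1416 - 2·346 = 724 and Qs = 346 - 84 = 262.
Quantity traded falls to 262. At Q = 262 the demand price is (1416 - 262)/2 = 577 and the supply price is 84 + 262 = 346.
Deadweight loss = ½ · (577 - 346) · (416 - 262) = ½ · 231 · 154 = 17787.

17787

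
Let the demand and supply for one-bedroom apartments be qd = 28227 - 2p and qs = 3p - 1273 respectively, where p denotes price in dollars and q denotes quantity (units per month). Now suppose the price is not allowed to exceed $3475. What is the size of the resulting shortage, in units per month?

12125

Equilibrium: 28227 - 2p = 3p - 1273, so 29500 = 5p and p* = 5900, q* = 16427.
The ceiling of 3475 is below the equilibrium price 5900, so it binds.
At p = 3475: qd = 28227 - 2·3475 = 21277 and qs = 3·3475 - 1273 = 9152.
Shortage = qd - qs = 21277 - 9152 = 12125.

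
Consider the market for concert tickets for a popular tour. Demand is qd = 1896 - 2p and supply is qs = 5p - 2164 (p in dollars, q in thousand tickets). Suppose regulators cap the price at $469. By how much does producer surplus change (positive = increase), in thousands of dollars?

-50893.5

Equilibrium: 1896 - 2p = 5p - 2164, so 4060 = 7p and p* = 580, q* = 736.
Since 469 < 580, the ceiling is binding.
At p = 469: qd = 1896 - 2·469 = 958 and qs = 5·469 - 2164 = 181.
Producer surplus without the control is ½ · (580 - 432.8) · 736 = 54169.6.
With the ceiling, producers sell 181 units at 469, so PS = ½ · (469 - 432.8) · 181 = 3276.1.
Change in producer surplus = 3276.1 - 54169.6 = -50893.5.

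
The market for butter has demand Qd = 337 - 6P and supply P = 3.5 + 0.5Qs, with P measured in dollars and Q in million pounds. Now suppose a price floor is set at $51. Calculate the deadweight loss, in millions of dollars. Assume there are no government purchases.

768

Rearranging supply gives Qs = 2P - 7. In a free market, 337 - 6P = 2P - 7 gives the equilibrium P* = 43, Q* = 79.
Since 51 > 43, the floor is binding.
At P = 51: Qd = 337 - 6·51 = 31 and Qs = 2·51 - 7 = 95.
Quantity traded falls to 31. At Q = 31 the demand price is (337 - 31)/6 = 51 and the supply price is (7 + 31)/2 = 19.
Deadweight loss = ½ · (51 - 19) · (79 - 31) = ½ · 32 · 48 = 768.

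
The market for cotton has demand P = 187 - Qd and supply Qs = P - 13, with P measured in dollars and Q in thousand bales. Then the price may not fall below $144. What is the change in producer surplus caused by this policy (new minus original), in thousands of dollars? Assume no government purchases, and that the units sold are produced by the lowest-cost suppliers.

924

Rearranging demand gives Qd = 187 - P. Without the control the market clears where 187 - P = P - 13, i.e. P* = 100 and Q* = 87.
Since 144 > 100, the floor is binding.
At P = 144: Qd = 187 - 144 = 43 and Qs = 144 - 13 = 131.
Producer surplus without the control is ½ · (100 - 13) · 87 = 3784.5.
With the floor, 43 units are sold at 144. The supply price at Q = 43 is 56, so PS = ½ · [(144 - 13) + (144 - 56)] · 43 = 4708.5.
Change in producer surplus = 4708.5 - 3784.5 = 924.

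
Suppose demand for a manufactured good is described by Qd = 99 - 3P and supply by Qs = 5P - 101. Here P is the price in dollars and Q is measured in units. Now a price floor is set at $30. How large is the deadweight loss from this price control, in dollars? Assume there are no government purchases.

Equilibrium: 99 - 3P = 5P - 101, so 200 = 8P and P* = 25, Q* = 24.
Because the floor (30) lies above the market-clearing price, it is binding.
At P = 30: Qd = 99 - 3·30 = 9 and Qs = 5·30 - 101 = 49.
Quantity traded falls to 9. At Q = 9 the demand price is (99 - 9)/3 = 30 and the supply price is (101 + 9)/5 = 22.
Deadweight loss = ½ · (30 - 22) · (24 - 9) = ½ · 8 · 15 = 60.

60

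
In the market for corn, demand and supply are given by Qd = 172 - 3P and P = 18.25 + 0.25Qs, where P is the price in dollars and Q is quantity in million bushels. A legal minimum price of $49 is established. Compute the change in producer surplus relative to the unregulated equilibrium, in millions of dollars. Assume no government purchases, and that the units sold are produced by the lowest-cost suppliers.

129.5

Rearranging supply gives Qs = 4P - 73. Equilibrium: 172 - 3P = 4P - 73, so 245 = 7P and P* = 35, Q* = 67.
Because the floor (49) lies above the market-clearing price, it is binding.
At P = 49: Qd = 172 - 3·49 = 25 and Qs = 4·49 - 73 = 123.
Producer surplus without the control is ½ · (35 - 18.25) · 67 = 561.125.
With the floor, 25 units are sold at 49. The supply price at Q = 25 is 24.5, so PS = ½ · [(49 - 18.25) + (49 - 24.5)] · 25 = 690.625.
Change in producer surplus = 690.625 - 561.125 = 129.5.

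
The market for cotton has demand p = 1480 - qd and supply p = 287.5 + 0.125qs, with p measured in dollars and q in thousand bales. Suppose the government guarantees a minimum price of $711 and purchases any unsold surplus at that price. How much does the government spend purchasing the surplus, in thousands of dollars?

Rearranging demand gives qd = 1480 - p; rearranging supply gives qs = 8p - 2300. In a free market, 1480 - p = 8p - 2300 gives the equilibrium p* = 420, q* = 1060.
Since 711 > 420, the floor is binding.
At p = 711: qd = 1480 - 711 = 769 and qs = 8·711 - 2300 = 3388.
Surplus = qs - qd = 2619.
Government expenditure = surplus × support price = 2619 × 711 = 1862109.

1862109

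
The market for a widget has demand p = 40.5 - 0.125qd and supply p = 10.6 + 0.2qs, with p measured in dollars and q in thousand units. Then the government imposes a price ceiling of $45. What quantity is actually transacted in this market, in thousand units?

Rearranging demand gives qd = 324 - 8p; rearranging supply gives qs = 5p - 53. Without the control the market clears where 324 - 8p = 5p - 53, i.e. p* = 29 and q* = 92.
The ceiling of 45 is above the equilibrium price 29, so it is not binding; the market clears at p* = 29, q* = 92.

92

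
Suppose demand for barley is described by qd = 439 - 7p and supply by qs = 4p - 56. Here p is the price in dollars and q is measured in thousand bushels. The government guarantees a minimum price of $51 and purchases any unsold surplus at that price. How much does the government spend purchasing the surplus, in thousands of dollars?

In a free market, 439 - 7p = 4p - 56 gives the equilibrium p* = 45, q* = 124.
Since 51 > 45, the floor is binding.
At p = 51: qd = 439 - 7·51 = 82 and qs = 4·51 - 56 = 148.
Surplus = qs - qd = 66.
Government expenditure = surplus × support price = 66 × 51 = 3366.

3366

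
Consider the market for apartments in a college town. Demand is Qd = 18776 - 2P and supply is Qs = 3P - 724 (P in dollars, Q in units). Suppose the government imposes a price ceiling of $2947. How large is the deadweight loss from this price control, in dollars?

Equilibrium: 18776 - 2P = 3P - 724, so 19500 = 5P and P* = 3900, Q* = 10976.
Since 2947 < 3900, the ceiling is binding.
At P = 2947: Qd = 18776 - 2·2947 = 12882 and Qs = 3·2947 - 724 = 8117.
Quantity traded falls to 8117. At Q = 8117 the demand price is (18776 - 8117)/2 = 5329.5 and the supply price is (724 + 8117)/3 = 2947.
Deadweight loss = ½ · (5329.5 - 2947) · (10976 - 8117) = ½ · 2382.5 · 2859 = 3405783.75.

3405783.75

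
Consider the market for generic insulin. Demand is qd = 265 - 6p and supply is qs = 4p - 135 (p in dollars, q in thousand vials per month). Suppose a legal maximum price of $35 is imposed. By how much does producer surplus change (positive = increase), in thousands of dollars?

In a free market, 265 - 6p = 4p - 135 gives the equilibrium p* = 40, q* = 25.
The ceiling of 35 is below the equilibrium price 40, so it binds.
At p = 35: qd = 265 - 6·35 = 55 and qs = 4·35 - 135 = 5.
Producer surplus without the control is ½ · (40 - 33.75) · 25 = 78.125.
With the ceiling, producers sell 5 units at 35, so PS = ½ · (35 - 33.75) · 5 = 3.125.
Change in producer surplus = 3.125 - 78.125 = -75.

-75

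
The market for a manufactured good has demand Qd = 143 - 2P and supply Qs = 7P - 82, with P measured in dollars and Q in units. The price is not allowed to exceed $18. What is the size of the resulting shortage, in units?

63

Equilibrium: 143 - 2P = 7P - 82, so 225 = 9P and P* = 25, Q* = 93.
The ceiling of 18 is below the equilibrium price 25, so it binds.
At P = 18: Qd = 143 - 2·18 = 107 and Qs = 7·18 - 82 = 44.
Shortage = Qd - Qs = 107 - 44 = 63.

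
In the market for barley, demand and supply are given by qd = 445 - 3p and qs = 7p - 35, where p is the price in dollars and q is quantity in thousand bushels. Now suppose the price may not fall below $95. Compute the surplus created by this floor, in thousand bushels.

In a free market, 445 - 3p = 7p - 35 gives the equilibrium p* = 48, q* = 301.
Since 95 > 48, the floor is binding.
At p = 95: qd = 445 - 3·95 = 160 and qs = 7·95 - 35 = 630.
Surplus = qs - qd = 630 - 160 = 470.

470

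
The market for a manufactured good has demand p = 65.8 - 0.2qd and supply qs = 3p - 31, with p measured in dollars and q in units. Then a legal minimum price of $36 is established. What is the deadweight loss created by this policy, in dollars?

Rearranging demand gives qd = 329 - 5p. In a free market, 329 - 5p = 3p - 31 gives the equilibrium p* = 45, q* = 104.
The floor of 36 is below the equilibrium price 45, so it is not binding; the market clears at p* = 45, q* = 104.
Since the control does not bind, no trades are prevented and deadweight loss is zero.

0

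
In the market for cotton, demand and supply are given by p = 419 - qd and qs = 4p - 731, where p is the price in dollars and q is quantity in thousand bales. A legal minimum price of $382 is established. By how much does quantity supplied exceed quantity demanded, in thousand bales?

760

Rearranging demand gives qd = 419 - p. Setting quantity demanded equal to quantity supplied, 419 - p = 4p - 731, gives p* = 230 and q* = 189.
Because the floor (382) lies above the market-clearing price, it is binding.
At p = 382: qd = 419 - 382 = 37 and qs = 4·382 - 731 = 797.
Surplus = qs - qd = 797 - 37 = 760.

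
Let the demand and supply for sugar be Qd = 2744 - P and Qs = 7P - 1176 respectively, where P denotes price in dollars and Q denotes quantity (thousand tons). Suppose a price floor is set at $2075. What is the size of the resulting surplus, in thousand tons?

12680

Without the control the market clears where 2744 - P = 7P - 1176, i.e. P* = 490 and Q* = 2254.
Since 2075 > 490, the floor is binding.
At P = 2075: Qd = 2744 - 2075 = 669 and Qs = 7·2075 - 1176 = 13349.
Surplus = Qs - Qd = 13349 - 669 = 12680.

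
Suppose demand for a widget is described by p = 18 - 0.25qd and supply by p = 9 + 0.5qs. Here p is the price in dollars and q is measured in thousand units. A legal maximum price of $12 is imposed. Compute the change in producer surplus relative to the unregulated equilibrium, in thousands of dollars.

Rearranging demand gives qd = 72 - 4p; rearranging supply gives qs = 2p - 18. Without the control the market clears where 72 - 4p = 2p - 18, i.e. p* = 15 and q* = 12.
Since 12 < 15, the ceiling is binding.
At p = 12: qd = 72 - 4·12 = 24 and qs = 2·12 - 18 = 6.
Producer surplus without the control is ½ · (15 - 9) · 12 = 36.
With the ceiling, producers sell 6 units at 12, so PS = ½ · (12 - 9) · 6 = 9.
Change in producer surplus = 9 - 36 = -27.

-27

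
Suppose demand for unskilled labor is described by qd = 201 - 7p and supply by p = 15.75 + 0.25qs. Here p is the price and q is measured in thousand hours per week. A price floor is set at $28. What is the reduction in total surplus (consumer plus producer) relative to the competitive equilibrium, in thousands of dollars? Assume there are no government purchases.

Rearranging supply gives qs = 4p - 63. Setting quantity demanded equal to quantity supplied, 201 - 7p = 4p - 63, gives p* = 24 and q* = 33.
Because the floor (28) lies above the market-clearing price, it is binding.
At p = 28: qd = 201 - 7·28 = 5 and qs = 4·28 - 63 = 49.
Quantity traded falls to 5. At q = 5 the demand price is (201 - 5)/7 = 28 and the supply price is (63 + 5)/4 = 17.
Deadweight loss = ½ · (28 - 17) · (33 - 5) = ½ · 11 · 28 = 154.

154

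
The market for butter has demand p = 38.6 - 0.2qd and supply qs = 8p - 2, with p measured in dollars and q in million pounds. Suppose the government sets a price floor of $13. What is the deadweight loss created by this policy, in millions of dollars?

0

Rearranging demand gives qd = 193 - 5p. Equilibrium: 193 - 5p = 8p - 2, so 195 = 13p and p* = 15, q* = 118.
Since 13 is below p* = 15, the floor does not bind and the free-market outcome prevails.
Since the control does not bind, no trades are prevented and deadweight loss is zero.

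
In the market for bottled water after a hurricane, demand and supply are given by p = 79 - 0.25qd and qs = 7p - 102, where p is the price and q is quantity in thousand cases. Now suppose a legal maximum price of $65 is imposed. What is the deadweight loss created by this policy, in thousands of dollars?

Rearranging demand gives qd = 316 - 4p. In a free market, 316 - 4p = 7p - 102 gives the equilibrium p* = 38, q* = 164.
The ceiling of 65 is above the equilibrium price 38, so it is not binding; the market clears at p* = 38, q* = 164.
Since the control does not bind, no trades are prevented and deadweight loss is zero.

0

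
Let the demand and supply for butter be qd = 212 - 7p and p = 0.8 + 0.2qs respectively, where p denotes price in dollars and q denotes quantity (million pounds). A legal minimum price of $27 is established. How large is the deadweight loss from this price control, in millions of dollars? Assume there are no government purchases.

680.4

Rearranging supply gives qs = 5p - 4. In a free market, 212 - 7p = 5p - 4 gives the equilibrium p* = 18, q* = 86.
Because the floor (27) lies above the market-clearing price, it is binding.
At p = 27: qd = 212 - 7·27 = 23 and qs = 5·27 - 4 = 131.
Quantity traded falls to 23. At q = 23 the demand price is (212 - 23)/7 = 27 and the supply price is (4 + 23)/5 = 5.4.
Deadweight loss = ½ · (27 - 5.4) · (86 - 23) = ½ · 21.6 · 63 = 680.4.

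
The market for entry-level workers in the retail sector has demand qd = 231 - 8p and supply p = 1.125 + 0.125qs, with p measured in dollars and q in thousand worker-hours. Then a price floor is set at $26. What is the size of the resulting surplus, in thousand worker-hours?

Rearranging supply gives qs = 8p - 9. Equilibrium: 231 - 8p = 8p - 9, so 240 = 16p and p* = 15, q* = 111.
The floor of 26 is above the equilibrium price 15, so it binds.
At p = 26: qd = 231 - 8·26 = 23 and qs = 8·26 - 9 = 199.
Surplus = qs - qd = 199 - 23 = 176.

176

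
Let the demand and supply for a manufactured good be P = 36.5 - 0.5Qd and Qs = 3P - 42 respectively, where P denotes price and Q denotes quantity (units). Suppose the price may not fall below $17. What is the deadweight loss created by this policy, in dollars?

0

Rearranging demand gives Qd = 73 - 2P. Equilibrium: 73 - 2P = 3P - 42, so 115 = 5P and P* = 23, Q* = 27.
The floor of 17 is below the equilibrium price 23, so it is not binding; the market clears at P* = 23, Q* = 27.
Since the control does not bind, no trades are prevented and deadweight loss is zero.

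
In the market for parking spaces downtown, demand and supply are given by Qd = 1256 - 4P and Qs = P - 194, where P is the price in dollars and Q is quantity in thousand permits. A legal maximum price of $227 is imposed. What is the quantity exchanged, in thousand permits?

33

Without the control the market clears where 1256 - 4P = P - 194, i.e. P* = 290 and Q* = 96.
Since 227 < 290, the ceiling is binding.
At P = 227: Qd = 1256 - 4·227 = 348 and Qs = 227 - 194 = 33.
The quantity actually transacted is the short side, supply: 33.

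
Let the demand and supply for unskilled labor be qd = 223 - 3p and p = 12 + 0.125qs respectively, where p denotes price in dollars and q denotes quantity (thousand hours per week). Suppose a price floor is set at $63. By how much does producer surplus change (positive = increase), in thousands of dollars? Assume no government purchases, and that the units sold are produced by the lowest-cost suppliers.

Rearranging supply gives qs = 8p - 96. Setting quantity demanded equal to quantity supplied, 223 - 3p = 8p - 96, gives p* = 29 and q* = 136.
Since 63 > 29, the floor is binding.
At p = 63: qd = 223 - 3·63 = 34 and qs = 8·63 - 96 = 408.
Producer surplus without the control is ½ · (29 - 12) · 136 = 1156.
With the floor, 34 units are sold at 63. The supply price at q = 34 is 16.25, so PS = ½ · [(63 - 12) + (63 - 16.25)] · 34 = 1661.75.
Change in producer surplus = 1661.75 - 1156 = 505.75.

505.75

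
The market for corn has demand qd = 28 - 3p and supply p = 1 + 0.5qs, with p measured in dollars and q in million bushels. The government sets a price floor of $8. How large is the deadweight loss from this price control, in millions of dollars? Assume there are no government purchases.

Rearranging supply gives qs = 2p - 2. Without the control the market clears where 28 - 3p = 2p - 2, i.e. p* = 6 and q* = 10.
The floor of 8 is above the equilibrium price 6, so it binds.
At p = 8: qd = 28 - 3·8 = 4 and qs = 2·8 - 2 = 14.
Quantity traded falls to 4. At q = 4 the demand price is (28 - 4)/3 = 8 and the supply price is (2 + 4)/2 = 3.
Deadweight loss = ½ · (8 - 3) · (10 - 4) = ½ · 5 · 6 = 15.

15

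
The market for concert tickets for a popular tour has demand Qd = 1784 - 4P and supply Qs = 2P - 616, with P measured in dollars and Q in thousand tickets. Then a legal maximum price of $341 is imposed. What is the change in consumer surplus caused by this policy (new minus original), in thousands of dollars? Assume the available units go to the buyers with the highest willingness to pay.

2153.5

In a free market, 1784 - 4P = 2P - 616 gives the equilibrium P* = 400, Q* = 184.
Because the ceiling (341) lies below the market-clearing price, it is binding.
At P = 341: Qd = 1784 - 4·341 = 420 and Qs = 2·341 - 616 = 66.
Consumer surplus without the control is ½ · (446 - 400) · 184 = 4232.
With the ceiling, 66 units are sold at 341 (assume they go to the highest-value buyers). The demand price at Q = 66 is 429.5, so CS = ½ · [(446 - 341) + (429.5 - 341)] · 66 = 6385.5.
Change in consumer surplus = 6385.5 - 4232 = 2153.5.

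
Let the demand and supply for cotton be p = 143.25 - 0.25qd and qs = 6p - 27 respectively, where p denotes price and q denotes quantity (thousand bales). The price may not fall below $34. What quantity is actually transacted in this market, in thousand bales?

333

Rearranging demand gives qd = 573 - 4p. Without the control the market clears where 573 - 4p = 6p - 27, i.e. p* = 60 and q* = 333.
The floor of 34 is below the equilibrium price 60, so it is not binding; the market clears at p* = 60, q* = 333.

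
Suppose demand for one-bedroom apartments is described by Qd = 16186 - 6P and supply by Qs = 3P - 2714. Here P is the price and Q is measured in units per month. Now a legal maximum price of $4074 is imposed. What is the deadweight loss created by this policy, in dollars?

Without the control the market clears where 16186 - 6P = 3P - 2714, i.e. P* = 2100 and Q* = 3586.
The ceiling of 4074 is above the equilibrium price 2100, so it is not binding; the market clears at P* = 2100, Q* = 3586.
Since the control does not bind, no trades are prevented and deadweight loss is zero.

0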